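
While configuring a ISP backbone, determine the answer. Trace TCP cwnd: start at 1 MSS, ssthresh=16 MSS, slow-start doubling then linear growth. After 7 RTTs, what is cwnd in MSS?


RTT 0: cwnd = 1 MSS (initial)
RTT 1: cwnd = 2 MSS (slow start, doubled)
RTT 2: cwnd = 4 MSS (slow start, doubled)
RTT 3: cwnd = 8 MSS (slow start, doubled)
RTT 4: cwnd = 16 MSS (slow start, doubled)
RTT 5: cwnd = 17 MSS (congestion avoidance, +1)
RTT 6: cwnd = 18 MSS (congestion avoidance, +1)
RTT 7: cwnd = 19 MSS (congestion avoidance, +1)

19


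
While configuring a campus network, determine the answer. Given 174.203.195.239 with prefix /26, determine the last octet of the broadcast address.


Given: IP = 174.203.195.239, prefix = /26
Host bits = 32 - 26 = 6
Network last octet = 239 AND mask = 192
Host part size = 2^6 - 1 = 63
Broadcast last octet = 192 OR 63 = 255

255


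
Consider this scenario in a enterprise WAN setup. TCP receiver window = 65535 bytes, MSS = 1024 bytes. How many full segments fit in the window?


Given: RWND = 65535 bytes, MSS = 1024 bytes
Full segments = floor(RWND / MSS)
Full segments = floor(65535 / 1024)
Full segments = floor(63.999) = 63

63


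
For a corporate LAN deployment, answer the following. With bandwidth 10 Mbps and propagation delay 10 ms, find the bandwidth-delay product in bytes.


Given: bandwidth = 10 Mbps, delay = 10 ms
BDP in bits = 10 * 10^6 * 10 / 1000
BDP in bits = 100000
BDP in bytes = 100000 / 8 = 12500

12500


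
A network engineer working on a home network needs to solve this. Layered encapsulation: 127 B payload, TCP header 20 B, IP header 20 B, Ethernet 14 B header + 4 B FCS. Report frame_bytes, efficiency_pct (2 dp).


TCP segment = 127 + 20 = 147 B
IP packet = 147 + 20 = 167 B
Ethernet frame = 167 + 14 + 4 = 185 B
Efficiency = app / frame = 127 / 185 = 0.686486 = 68.6486% -> 68.65% (2 dp)

185, 68.65


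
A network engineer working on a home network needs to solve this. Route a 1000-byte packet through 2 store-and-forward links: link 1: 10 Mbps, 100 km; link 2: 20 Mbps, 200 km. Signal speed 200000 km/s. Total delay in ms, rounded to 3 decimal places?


Packet = 1000 bytes = 8000 bits. Store-and-forward: sum (t_trans + t_prop) per link.
Link 1: t_trans = 8000/(10*10^6) s = 0.8000 ms; t_prop = 100/200000 s = 0.5000 ms; subtotal = 1.3000 ms
Link 2: t_trans = 8000/(20*10^6) s = 0.4000 ms; t_prop = 200/200000 s = 1.0000 ms; subtotal = 1.4000 ms
End-to-end = 1.3000 + 1.4000 = 2.7000 ms -> 2.700 ms (3 dp)

2.700


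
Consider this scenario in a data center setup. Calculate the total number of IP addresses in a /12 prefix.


Given: CIDR prefix /12
Host bits = 32 - 12 = 20
Total addresses = 2^20 = 1048576

1048576


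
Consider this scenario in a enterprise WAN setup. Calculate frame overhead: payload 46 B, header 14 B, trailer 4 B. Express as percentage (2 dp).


Given: payload = 46 B, header = 14 B, trailer = 4 B
Overhead bytes = header + trailer = 14 + 4 = 18
Total frame = payload + overhead = 46 + 18 = 64
Overhead % = 18 / 64 * 100 = 28.1250% -> 28.13% (2 dp)

28.13


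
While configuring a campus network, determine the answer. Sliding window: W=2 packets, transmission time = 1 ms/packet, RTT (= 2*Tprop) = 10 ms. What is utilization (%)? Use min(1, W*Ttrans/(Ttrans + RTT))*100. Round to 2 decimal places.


Given: W = 2, Ttrans = 1 ms, RTT = 10 ms (= 2 * Tprop, Tprop = 5 ms)
Cycle time = Ttrans + RTT = 1 + 10 = 11 ms (first packet sent until its ACK returns)
W * Ttrans = 2 * 1 = 2 ms of sending per cycle
W * Ttrans / (Ttrans + RTT) = 2 / 11 = 0.181818
U = min(1, 0.181818) = 0.181818
U% = 18.18%

18.18


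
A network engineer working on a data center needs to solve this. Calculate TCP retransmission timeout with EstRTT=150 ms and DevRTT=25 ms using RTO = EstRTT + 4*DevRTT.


Given: EstRTT = 150 ms, DevRTT = 25 ms
Timeout = EstRTT + 4 * DevRTT
4 * DevRTT = 4 * 25 = 100
Timeout = 150 + 100 = 250 ms

250


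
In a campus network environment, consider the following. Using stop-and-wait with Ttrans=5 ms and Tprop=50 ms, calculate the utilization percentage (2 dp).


Given: Ttrans = 5 ms, Tprop = 50 ms
RTT = 2 * Tprop = 2 * 50 = 100 ms
U = Ttrans / (Ttrans + RTT)
U = 5 / (5 + 100)
U = 5 / 105 = 0.047619
U% = 4.76%

4.76


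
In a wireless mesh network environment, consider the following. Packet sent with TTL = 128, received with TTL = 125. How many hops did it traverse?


Given: initial TTL = 128, received TTL = 125
Hops = initial TTL - received TTL
Hops = 128 - 125 = 3

3


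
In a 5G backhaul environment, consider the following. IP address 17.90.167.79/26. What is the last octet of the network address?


Given: IP = 17.90.167.79, prefix = /26
Subnet mask = 255.255.255.192
Last octet of IP: 79
Last octet of mask: 192
Network last octet = 79 AND 192 = 64

64


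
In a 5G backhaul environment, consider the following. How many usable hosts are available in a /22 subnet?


Given: subnet mask /22
Host bits = 32 - 22 = 10
Total addresses = 2^10 = 1024
Usable hosts = 1024 - 2 (network + broadcast) = 1022

1022


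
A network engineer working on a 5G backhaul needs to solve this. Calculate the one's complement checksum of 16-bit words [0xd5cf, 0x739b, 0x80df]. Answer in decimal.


Given words: [0xd5cf, 0x739b, 0x80df]
Step 1: Sum all words
Raw sum = 54735 + 29595 + 32991 = 117321
Step 2: Fold carry: (51785 + 1) = 51786
One's complement = ~51786 & 0xFFFF = 13749

13749


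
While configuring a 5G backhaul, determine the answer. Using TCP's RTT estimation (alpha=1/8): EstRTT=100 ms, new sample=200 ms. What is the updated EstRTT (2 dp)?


Given: EstRTT = 100 ms, SampleRTT = 200 ms, alpha = 1/8
New EstRTT = (1 - alpha) * EstRTT + alpha * SampleRTT
(7/8) * 100 = 87.5
(1/8) * 200 = 25
New EstRTT = 87.5 + 25 = 112.5 ms -> 112.50 ms (2 dp)

112.50


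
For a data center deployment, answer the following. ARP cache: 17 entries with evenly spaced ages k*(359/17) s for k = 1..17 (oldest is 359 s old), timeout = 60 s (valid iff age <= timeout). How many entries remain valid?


Ages are k * 359/17 s for k = 1..17 (spacing = 21.1176 s).
Entry k is valid iff k * 359/17 <= 60 iff k <= 17 * 60 / 359 = 2.8412
n_valid = floor(2.8412) = 2
(n_stale = 17 - 2 = 15)

2


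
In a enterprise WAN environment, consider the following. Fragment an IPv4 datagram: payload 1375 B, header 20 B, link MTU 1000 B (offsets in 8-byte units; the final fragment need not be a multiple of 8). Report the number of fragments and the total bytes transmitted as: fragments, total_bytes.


Max data per non-final fragment = floor((MTU - header)/8)*8 = floor((1000 - 20)/8)*8 = floor(980/8)*8 = 976 B
Final fragment needs no 8-byte alignment: it can carry up to MTU - header = 980 B
Non-final fragments needed = ceil((payload - 980) / 976) = ceil(395/976) = ceil(0.4047) = 1
Number of fragments = 1 + 1 = 2
Fragment sizes (data): 1 * 976 B + 399 B (last, 399 <= 980 OK)
Total bytes sent = payload + n_frags * header = 1375 + 2*20 = 1375 + 40 = 1415 B

2, 1415


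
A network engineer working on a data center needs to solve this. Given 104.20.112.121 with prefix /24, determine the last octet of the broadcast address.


Given: IP = 104.20.112.121, prefix = /24
Host bits = 32 - 24 = 8
Network last octet = 121 AND mask = 0
Host part size = 2^8 - 1 = 255
Broadcast last octet = 0 OR 255 = 255

255


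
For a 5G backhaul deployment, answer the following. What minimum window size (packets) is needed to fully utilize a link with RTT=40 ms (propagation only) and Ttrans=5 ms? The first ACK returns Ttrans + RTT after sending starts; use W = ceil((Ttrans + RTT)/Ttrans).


Given: Ttrans = 5 ms, RTT = 40 ms (= 2 * Tprop, Tprop = 20 ms)
Time until first ACK returns = Ttrans + RTT = 5 + 40 = 45 ms
Need W * Ttrans >= Ttrans + RTT  ->  W >= (Ttrans + RTT) / Ttrans
(Ttrans + RTT) / Ttrans = 45 / 5 = 9
W_min = ceil(9) = 9

9


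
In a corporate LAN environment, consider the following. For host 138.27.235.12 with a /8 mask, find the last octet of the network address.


Given: IP = 138.27.235.12, prefix = /8
Subnet mask = 255.0.0.0
Last octet of IP: 12
Last octet of mask: 0
Network last octet = 12 AND 0 = 0

0


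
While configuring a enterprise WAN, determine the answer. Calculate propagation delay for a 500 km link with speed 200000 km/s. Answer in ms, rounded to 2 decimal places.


Given: distance = 500 km, speed = 200000 km/s
Delay = distance / speed = 500 / 200000 seconds
Delay in ms = 500 * 1000 / 200000
Delay = 2.5000 ms
Rounded to 2 dp = 2.50 ms

2.50


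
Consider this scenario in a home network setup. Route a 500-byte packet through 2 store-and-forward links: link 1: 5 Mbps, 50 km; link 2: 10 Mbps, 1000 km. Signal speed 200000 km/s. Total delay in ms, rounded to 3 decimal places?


Packet = 500 bytes = 4000 bits. Store-and-forward: sum (t_trans + t_prop) per link.
Link 1: t_trans = 4000/(5*10^6) s = 0.8000 ms; t_prop = 50/200000 s = 0.2500 ms; subtotal = 1.0500 ms
Link 2: t_trans = 4000/(10*10^6) s = 0.4000 ms; t_prop = 1000/200000 s = 5.0000 ms; subtotal = 5.4000 ms
End-to-end = 1.0500 + 5.4000 = 6.4500 ms -> 6.450 ms (3 dp)

6.450


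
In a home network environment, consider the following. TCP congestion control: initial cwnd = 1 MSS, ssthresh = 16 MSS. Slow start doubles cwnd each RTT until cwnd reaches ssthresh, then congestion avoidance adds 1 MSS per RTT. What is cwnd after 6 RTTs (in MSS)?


RTT 0: cwnd = 1 MSS (initial)
RTT 1: cwnd = 2 MSS (slow start, doubled)
RTT 2: cwnd = 4 MSS (slow start, doubled)
RTT 3: cwnd = 8 MSS (slow start, doubled)
RTT 4: cwnd = 16 MSS (slow start, doubled)
RTT 5: cwnd = 17 MSS (congestion avoidance, +1)
RTT 6: cwnd = 18 MSS (congestion avoidance, +1)

18


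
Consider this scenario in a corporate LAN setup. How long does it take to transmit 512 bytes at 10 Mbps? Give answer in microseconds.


Given: packet = 512 bytes, bandwidth = 10 Mbps
Packet in bits = 512 * 8 = 4096 bits
Bandwidth = 10 * 10^6 = 10000000 bps
Time = 4096 / 10000000 seconds
Time in us = 4096 * 10^6 / 10000000 = 409.6

409.6


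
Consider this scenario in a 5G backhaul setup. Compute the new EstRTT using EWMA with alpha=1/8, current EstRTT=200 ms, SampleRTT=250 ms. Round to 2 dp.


Given: EstRTT = 200 ms, SampleRTT = 250 ms, alpha = 1/8
New EstRTT = (1 - alpha) * EstRTT + alpha * SampleRTT
(7/8) * 200 = 175
(1/8) * 250 = 31.25
New EstRTT = 175 + 31.25 = 206.25 ms -> 206.25 ms (2 dp)

206.25


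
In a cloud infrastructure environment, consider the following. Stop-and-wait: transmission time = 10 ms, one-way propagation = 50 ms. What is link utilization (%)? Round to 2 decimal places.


Given: Ttrans = 10 ms, Tprop = 50 ms
RTT = 2 * Tprop = 2 * 50 = 100 ms
U = Ttrans / (Ttrans + RTT)
U = 10 / (10 + 100)
U = 10 / 110 = 0.090909
U% = 9.09%

9.09


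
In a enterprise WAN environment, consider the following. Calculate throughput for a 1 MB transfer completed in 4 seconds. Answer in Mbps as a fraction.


Given: file = 1 MB, time = 4 s
File in Mb = 1 * 8 = 8 Mb
Throughput = 8 / 4 Mbps
Throughput = 2 Mbps

2


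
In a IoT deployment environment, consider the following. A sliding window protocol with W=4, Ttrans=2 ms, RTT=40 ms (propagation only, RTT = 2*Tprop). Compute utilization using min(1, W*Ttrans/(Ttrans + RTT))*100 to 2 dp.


Given: W = 4, Ttrans = 2 ms, RTT = 40 ms (= 2 * Tprop, Tprop = 20 ms)
Cycle time = Ttrans + RTT = 2 + 40 = 42 ms (first packet sent until its ACK returns)
W * Ttrans = 4 * 2 = 8 ms of sending per cycle
W * Ttrans / (Ttrans + RTT) = 8 / 42 = 0.190476
U = min(1, 0.190476) = 0.190476
U% = 19.05%

19.05


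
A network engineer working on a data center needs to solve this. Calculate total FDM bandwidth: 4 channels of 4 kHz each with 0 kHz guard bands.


Given: 4 channels, 4 kHz each, guard = 0 kHz
Channel bandwidth = 4 * 4 = 16 kHz
Guard bands = 3 gaps * 0 kHz = 0 kHz
Total = 16 + 0 = 16 kHz

16


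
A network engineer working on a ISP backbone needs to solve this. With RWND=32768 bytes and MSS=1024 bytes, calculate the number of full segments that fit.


Given: RWND = 32768 bytes, MSS = 1024 bytes
Full segments = floor(RWND / MSS)
Full segments = floor(32768 / 1024)
Full segments = floor(32.0) = 32

32


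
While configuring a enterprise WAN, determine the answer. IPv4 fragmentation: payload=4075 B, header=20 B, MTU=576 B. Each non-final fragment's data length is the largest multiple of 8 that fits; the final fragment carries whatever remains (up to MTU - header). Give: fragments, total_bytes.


Max data per non-final fragment = floor((MTU - header)/8)*8 = floor((576 - 20)/8)*8 = floor(556/8)*8 = 552 B
Final fragment needs no 8-byte alignment: it can carry up to MTU - header = 556 B
Non-final fragments needed = ceil((payload - 556) / 552) = ceil(3519/552) = ceil(6.3750) = 7
Number of fragments = 7 + 1 = 8
Fragment sizes (data): 7 * 552 B + 211 B (last, 211 <= 556 OK)
Total bytes sent = payload + n_frags * header = 4075 + 8*20 = 4075 + 160 = 4235 B

8, 4235


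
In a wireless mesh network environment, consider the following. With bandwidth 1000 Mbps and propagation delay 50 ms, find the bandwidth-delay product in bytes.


Given: bandwidth = 1000 Mbps, delay = 50 ms
BDP in bits = 1000 * 10^6 * 50 / 1000
BDP in bits = 50000000
BDP in bytes = 50000000 / 8 = 6250000

6250000


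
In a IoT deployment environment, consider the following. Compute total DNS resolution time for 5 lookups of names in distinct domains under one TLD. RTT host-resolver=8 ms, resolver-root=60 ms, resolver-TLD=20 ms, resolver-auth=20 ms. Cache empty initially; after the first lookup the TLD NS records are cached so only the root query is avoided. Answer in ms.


Lookup 1 (cold cache): local + root + TLD + auth = 8 + 60 + 20 + 20 = 108 ms
Lookups 2..5 (TLD NS cached -> skip root; new domain -> still ask TLD and auth): local + TLD + auth = 8 + 20 + 20 = 48 ms each
Remaining 4 lookups: 4 * 48 = 192 ms
Total = 108 + 192 = 300 ms

300


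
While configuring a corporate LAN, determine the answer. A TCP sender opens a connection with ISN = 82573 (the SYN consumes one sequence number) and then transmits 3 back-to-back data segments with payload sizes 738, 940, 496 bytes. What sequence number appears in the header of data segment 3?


The SYN occupies sequence number ISN = 82573, so the first data byte is ISN + 1 = 82574.
SEQ of data segment i = (ISN + 1) + sum of payload sizes of segments 1..i-1.
Segment 1: SEQ = 82574, payload = 738 bytes
Segment 2: SEQ = 83312, payload = 940 bytes
Segment 3: SEQ = 84252, payload = 496 bytes
SEQ of segment 3 = 82574 + 738 + 940 = 84252

84252


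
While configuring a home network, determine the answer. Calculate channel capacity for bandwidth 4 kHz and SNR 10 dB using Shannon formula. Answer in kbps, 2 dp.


Given: B = 4 kHz, SNR = 10 dB
SNR linear = 10^(10/10) = 10
1 + SNR = 11
log2(11) = 3.4594316186
C = 4 * 1000 * 3.4594316186 = 13837.7265 bps
C = 13.837726 kbps -> 13.84 kbps (2 dp)

13.84


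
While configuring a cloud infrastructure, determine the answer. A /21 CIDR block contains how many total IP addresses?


Given: CIDR prefix /21
Host bits = 32 - 21 = 11
Total addresses = 2^11 = 2048

2048


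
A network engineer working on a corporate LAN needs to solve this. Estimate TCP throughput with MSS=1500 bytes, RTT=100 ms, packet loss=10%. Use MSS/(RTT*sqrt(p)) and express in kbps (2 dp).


Given: MSS = 1500 bytes, RTT = 100 ms, loss = 10%
RTT in seconds = 100 / 1000 = 0.1
Loss rate = 10% = 0.1
sqrt(loss) = sqrt(0.1) = 0.316227766017
Throughput (bytes/s) = 1500 / (0.1 * 0.316227766017) = 47434.1649
Throughput (kbps) = 47434.1649 * 8 / 1000 = 379.473319 -> 379.47 kbps (2 dp)

379.47


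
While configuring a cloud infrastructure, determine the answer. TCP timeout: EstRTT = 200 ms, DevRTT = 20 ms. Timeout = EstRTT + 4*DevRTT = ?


Given: EstRTT = 200 ms, DevRTT = 20 ms
Timeout = EstRTT + 4 * DevRTT
4 * DevRTT = 4 * 20 = 80
Timeout = 200 + 80 = 280 ms

280


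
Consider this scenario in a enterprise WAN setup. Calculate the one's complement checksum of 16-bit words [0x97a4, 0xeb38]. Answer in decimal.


Given words: [0x97a4, 0xeb38]
Step 1: Sum all words
Raw sum = 38820 + 60216 = 99036
Step 2: Fold carry: (33500 + 1) = 33501
One's complement = ~33501 & 0xFFFF = 32034

32034


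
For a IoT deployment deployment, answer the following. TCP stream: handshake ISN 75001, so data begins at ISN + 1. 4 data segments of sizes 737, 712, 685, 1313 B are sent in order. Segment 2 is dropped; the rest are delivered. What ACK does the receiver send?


SYN uses sequence number 75001; first data byte = ISN + 1 = 75002.
Segment 1: SEQ = 75002, len = 737 B, covers [75002, 75738]
Segment 2: SEQ = 75739, len = 712 B, covers [75739, 76450] [LOST]
Segment 3: SEQ = 76451, len = 685 B, covers [76451, 77135]
Segment 4: SEQ = 77136, len = 1313 B, covers [77136, 78448]
In-order data received: bytes [75002, 75738] (segments 1..1).
Segment 2 missing -> gap begins at byte 75739; later segments buffered out of order.
Cumulative ACK = next expected in-order byte = 75002 + 737 = 75739

75739


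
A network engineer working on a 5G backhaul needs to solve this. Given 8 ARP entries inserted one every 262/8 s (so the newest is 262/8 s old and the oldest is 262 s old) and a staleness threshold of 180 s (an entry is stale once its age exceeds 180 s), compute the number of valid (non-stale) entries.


Ages are k * 262/8 s for k = 1..8 (spacing = 32.7500 s).
Entry k is valid iff k * 262/8 <= 180 iff k <= 8 * 180 / 262 = 5.4962
n_valid = floor(5.4962) = 5
(n_stale = 8 - 5 = 3)

5


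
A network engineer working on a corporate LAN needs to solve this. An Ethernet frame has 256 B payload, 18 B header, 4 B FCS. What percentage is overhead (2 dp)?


Given: payload = 256 B, header = 18 B, trailer = 4 B
Overhead bytes = header + trailer = 18 + 4 = 22
Total frame = payload + overhead = 256 + 22 = 278
Overhead % = 22 / 278 * 100 = 7.9137% -> 7.91% (2 dp)

7.91


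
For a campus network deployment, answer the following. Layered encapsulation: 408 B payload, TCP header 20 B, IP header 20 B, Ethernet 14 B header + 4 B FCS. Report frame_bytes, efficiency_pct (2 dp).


TCP segment = 408 + 20 = 428 B
IP packet = 428 + 20 = 448 B
Ethernet frame = 448 + 14 + 4 = 466 B
Efficiency = app / frame = 408 / 466 = 0.875536 = 87.5536% -> 87.55% (2 dp)

466, 87.55


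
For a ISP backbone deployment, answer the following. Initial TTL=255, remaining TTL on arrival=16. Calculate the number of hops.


Given: initial TTL = 255, received TTL = 16
Hops = initial TTL - received TTL
Hops = 255 - 16 = 239

239


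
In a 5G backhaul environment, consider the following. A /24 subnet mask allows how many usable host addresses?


Given: subnet mask /24
Host bits = 32 - 24 = 8
Total addresses = 2^8 = 256
Usable hosts = 256 - 2 (network + broadcast) = 254

254


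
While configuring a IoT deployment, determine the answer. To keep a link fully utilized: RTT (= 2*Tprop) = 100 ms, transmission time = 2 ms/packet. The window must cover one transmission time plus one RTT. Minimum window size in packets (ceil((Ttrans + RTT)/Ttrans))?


Given: Ttrans = 2 ms, RTT = 100 ms (= 2 * Tprop, Tprop = 50 ms)
Time until first ACK returns = Ttrans + RTT = 2 + 100 = 102 ms
Need W * Ttrans >= Ttrans + RTT  ->  W >= (Ttrans + RTT) / Ttrans
(Ttrans + RTT) / Ttrans = 102 / 2 = 51
W_min = ceil(51) = 51

51


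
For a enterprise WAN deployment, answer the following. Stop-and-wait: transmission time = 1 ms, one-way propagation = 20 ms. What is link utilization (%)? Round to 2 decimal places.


Given: Ttrans = 1 ms, Tprop = 20 ms
RTT = 2 * Tprop = 2 * 20 = 40 ms
U = Ttrans / (Ttrans + RTT)
U = 1 / (1 + 40)
U = 1 / 41 = 0.02439
U% = 2.44%

2.44


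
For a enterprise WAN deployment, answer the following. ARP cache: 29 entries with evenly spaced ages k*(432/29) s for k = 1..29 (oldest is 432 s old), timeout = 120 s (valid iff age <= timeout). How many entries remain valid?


Ages are k * 432/29 s for k = 1..29 (spacing = 14.8966 s).
Entry k is valid iff k * 432/29 <= 120 iff k <= 29 * 120 / 432 = 8.0556
n_valid = floor(8.0556) = 8
(n_stale = 29 - 8 = 21)

8


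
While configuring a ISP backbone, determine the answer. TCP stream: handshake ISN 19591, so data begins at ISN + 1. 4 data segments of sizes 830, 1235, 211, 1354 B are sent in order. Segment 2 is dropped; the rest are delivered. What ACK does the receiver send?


SYN uses sequence number 19591; first data byte = ISN + 1 = 19592.
Segment 1: SEQ = 19592, len = 830 B, covers [19592, 20421]
Segment 2: SEQ = 20422, len = 1235 B, covers [20422, 21656] [LOST]
Segment 3: SEQ = 21657, len = 211 B, covers [21657, 21867]
Segment 4: SEQ = 21868, len = 1354 B, covers [21868, 23221]
In-order data received: bytes [19592, 20421] (segments 1..1).
Segment 2 missing -> gap begins at byte 20422; later segments buffered out of order.
Cumulative ACK = next expected in-order byte = 19592 + 830 = 20422

20422


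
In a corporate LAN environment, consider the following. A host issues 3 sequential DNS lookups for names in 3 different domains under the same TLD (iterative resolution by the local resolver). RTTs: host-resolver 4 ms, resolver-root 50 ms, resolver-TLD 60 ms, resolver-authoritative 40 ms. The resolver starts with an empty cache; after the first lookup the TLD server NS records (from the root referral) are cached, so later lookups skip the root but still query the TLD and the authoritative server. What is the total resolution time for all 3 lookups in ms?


Lookup 1 (cold cache): local + root + TLD + auth = 4 + 50 + 60 + 40 = 154 ms
Lookups 2..3 (TLD NS cached -> skip root; new domain -> still ask TLD and auth): local + TLD + auth = 4 + 60 + 40 = 104 ms each
Remaining 2 lookups: 2 * 104 = 208 ms
Total = 154 + 208 = 362 ms

362


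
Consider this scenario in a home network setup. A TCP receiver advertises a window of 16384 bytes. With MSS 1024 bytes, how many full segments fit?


Given: RWND = 16384 bytes, MSS = 1024 bytes
Full segments = floor(RWND / MSS)
Full segments = floor(16384 / 1024)
Full segments = floor(16.0) = 16

16


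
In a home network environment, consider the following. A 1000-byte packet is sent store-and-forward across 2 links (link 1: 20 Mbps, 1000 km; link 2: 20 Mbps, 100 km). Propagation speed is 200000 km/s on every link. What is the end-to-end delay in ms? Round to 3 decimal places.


Packet = 1000 bytes = 8000 bits. Store-and-forward: sum (t_trans + t_prop) per link.
Link 1: t_trans = 8000/(20*10^6) s = 0.4000 ms; t_prop = 1000/200000 s = 5.0000 ms; subtotal = 5.4000 ms
Link 2: t_trans = 8000/(20*10^6) s = 0.4000 ms; t_prop = 100/200000 s = 0.5000 ms; subtotal = 0.9000 ms
End-to-end = 5.4000 + 0.9000 = 6.3000 ms -> 6.300 ms (3 dp)

6.300


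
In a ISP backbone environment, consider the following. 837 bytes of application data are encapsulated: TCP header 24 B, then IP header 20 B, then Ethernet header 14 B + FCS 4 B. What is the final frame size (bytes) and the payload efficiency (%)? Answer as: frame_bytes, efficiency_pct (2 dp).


TCP segment = 837 + 24 = 861 B
IP packet = 861 + 20 = 881 B
Ethernet frame = 881 + 14 + 4 = 899 B
Efficiency = app / frame = 837 / 899 = 0.931034 = 93.1034% -> 93.10% (2 dp)

899, 93.10


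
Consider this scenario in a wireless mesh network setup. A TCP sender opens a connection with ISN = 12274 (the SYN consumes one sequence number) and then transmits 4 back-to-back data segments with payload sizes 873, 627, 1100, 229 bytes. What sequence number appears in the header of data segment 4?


The SYN occupies sequence number ISN = 12274, so the first data byte is ISN + 1 = 12275.
SEQ of data segment i = (ISN + 1) + sum of payload sizes of segments 1..i-1.
Segment 1: SEQ = 12275, payload = 873 bytes
Segment 2: SEQ = 13148, payload = 627 bytes
Segment 3: SEQ = 13775, payload = 1100 bytes
Segment 4: SEQ = 14875, payload = 229 bytes
SEQ of segment 4 = 12275 + 873 + 627 + 1100 = 14875

14875


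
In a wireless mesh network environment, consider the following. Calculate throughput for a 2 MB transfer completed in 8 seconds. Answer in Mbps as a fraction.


Given: file = 2 MB, time = 8 s
File in Mb = 2 * 8 = 16 Mb
Throughput = 16 / 8 Mbps
Throughput = 2 Mbps

2


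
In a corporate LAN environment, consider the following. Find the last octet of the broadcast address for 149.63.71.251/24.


Given: IP = 149.63.71.251, prefix = /24
Host bits = 32 - 24 = 8
Network last octet = 251 AND mask = 0
Host part size = 2^8 - 1 = 255
Broadcast last octet = 0 OR 255 = 255

255


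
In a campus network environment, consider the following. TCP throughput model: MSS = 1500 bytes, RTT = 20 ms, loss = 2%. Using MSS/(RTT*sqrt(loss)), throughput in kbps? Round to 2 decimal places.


Given: MSS = 1500 bytes, RTT = 20 ms, loss = 2%
RTT in seconds = 20 / 1000 = 0.02
Loss rate = 2% = 0.02
sqrt(loss) = sqrt(0.02) = 0.141421356237
Throughput (bytes/s) = 1500 / (0.02 * 0.141421356237) = 530330.0859
Throughput (kbps) = 530330.0859 * 8 / 1000 = 4242.640687 -> 4242.64 kbps (2 dp)

4242.64


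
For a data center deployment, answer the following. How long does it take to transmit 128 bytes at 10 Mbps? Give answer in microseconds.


Given: packet = 128 bytes, bandwidth = 10 Mbps
Packet in bits = 128 * 8 = 1024 bits
Bandwidth = 10 * 10^6 = 10000000 bps
Time = 1024 / 10000000 seconds
Time in us = 1024 * 10^6 / 10000000 = 102.4

102.4


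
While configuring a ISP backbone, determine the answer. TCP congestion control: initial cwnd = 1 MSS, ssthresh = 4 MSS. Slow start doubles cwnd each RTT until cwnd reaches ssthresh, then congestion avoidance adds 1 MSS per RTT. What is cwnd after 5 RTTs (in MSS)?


RTT 0: cwnd = 1 MSS (initial)
RTT 1: cwnd = 2 MSS (slow start, doubled)
RTT 2: cwnd = 4 MSS (slow start, doubled)
RTT 3: cwnd = 5 MSS (congestion avoidance, +1)
RTT 4: cwnd = 6 MSS (congestion avoidance, +1)
RTT 5: cwnd = 7 MSS (congestion avoidance, +1)

7


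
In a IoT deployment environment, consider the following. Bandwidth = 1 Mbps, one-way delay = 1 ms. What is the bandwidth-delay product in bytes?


Given: bandwidth = 1 Mbps, delay = 1 ms
BDP in bits = 1 * 10^6 * 1 / 1000
BDP in bits = 1000
BDP in bytes = 1000 / 8 = 125

125


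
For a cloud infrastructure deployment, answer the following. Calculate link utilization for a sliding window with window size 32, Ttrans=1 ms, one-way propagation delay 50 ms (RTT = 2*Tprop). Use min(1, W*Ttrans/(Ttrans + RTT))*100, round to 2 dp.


Given: W = 32, Ttrans = 1 ms, RTT = 100 ms (= 2 * Tprop, Tprop = 50 ms)
Cycle time = Ttrans + RTT = 1 + 100 = 101 ms (first packet sent until its ACK returns)
W * Ttrans = 32 * 1 = 32 ms of sending per cycle
W * Ttrans / (Ttrans + RTT) = 32 / 101 = 0.316832
U = min(1, 0.316832) = 0.316832
U% = 31.68%

31.68


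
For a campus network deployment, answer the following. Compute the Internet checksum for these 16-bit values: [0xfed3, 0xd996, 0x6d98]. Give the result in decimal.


Given words: [0xfed3, 0xd996, 0x6d98]
Step 1: Sum all words
Raw sum = 65235 + 55702 + 28056 = 148993
Step 2: Fold carry: (17921 + 2) = 17923
One's complement = ~17923 & 0xFFFF = 47612

47612


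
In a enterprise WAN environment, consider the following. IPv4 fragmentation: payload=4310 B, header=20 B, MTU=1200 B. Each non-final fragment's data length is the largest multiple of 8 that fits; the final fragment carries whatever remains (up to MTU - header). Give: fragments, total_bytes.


Max data per non-final fragment = floor((MTU - header)/8)*8 = floor((1200 - 20)/8)*8 = floor(1180/8)*8 = 1176 B
Final fragment needs no 8-byte alignment: it can carry up to MTU - header = 1180 B
Non-final fragments needed = ceil((payload - 1180) / 1176) = ceil(3130/1176) = ceil(2.6616) = 3
Number of fragments = 3 + 1 = 4
Fragment sizes (data): 3 * 1176 B + 782 B (last, 782 <= 1180 OK)
Total bytes sent = payload + n_frags * header = 4310 + 4*20 = 4310 + 80 = 4390 B

4, 4390


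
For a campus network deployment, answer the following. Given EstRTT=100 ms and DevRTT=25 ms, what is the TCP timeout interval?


Given: EstRTT = 100 ms, DevRTT = 25 ms
Timeout = EstRTT + 4 * DevRTT
4 * DevRTT = 4 * 25 = 100
Timeout = 100 + 100 = 200 ms

200


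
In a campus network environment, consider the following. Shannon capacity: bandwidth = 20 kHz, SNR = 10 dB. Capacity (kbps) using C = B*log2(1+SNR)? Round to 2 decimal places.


Given: B = 20 kHz, SNR = 10 dB
SNR linear = 10^(10/10) = 10
1 + SNR = 11
log2(11) = 3.4594316186
C = 20 * 1000 * 3.4594316186 = 69188.6324 bps
C = 69.188632 kbps -> 69.19 kbps (2 dp)

69.19


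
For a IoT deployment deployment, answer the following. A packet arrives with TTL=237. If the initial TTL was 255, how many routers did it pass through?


Given: initial TTL = 255, received TTL = 237
Hops = initial TTL - received TTL
Hops = 255 - 237 = 18

18


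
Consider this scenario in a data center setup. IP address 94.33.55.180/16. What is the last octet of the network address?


Given: IP = 94.33.55.180, prefix = /16
Subnet mask = 255.255.0.0
Last octet of IP: 180
Last octet of mask: 0
Network last octet = 180 AND 0 = 0

0


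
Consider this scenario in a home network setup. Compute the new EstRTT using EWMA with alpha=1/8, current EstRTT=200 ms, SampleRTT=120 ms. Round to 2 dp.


Given: EstRTT = 200 ms, SampleRTT = 120 ms, alpha = 1/8
New EstRTT = (1 - alpha) * EstRTT + alpha * SampleRTT
(7/8) * 200 = 175
(1/8) * 120 = 15
New EstRTT = 175 + 15 = 190 ms -> 190.00 ms (2 dp)

190.00


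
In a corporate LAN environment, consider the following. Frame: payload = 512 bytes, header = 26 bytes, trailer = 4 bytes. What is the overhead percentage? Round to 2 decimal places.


Given: payload = 512 B, header = 26 B, trailer = 4 B
Overhead bytes = header + trailer = 26 + 4 = 30
Total frame = payload + overhead = 512 + 30 = 542
Overhead % = 30 / 542 * 100 = 5.5351% -> 5.54% (2 dp)

5.54


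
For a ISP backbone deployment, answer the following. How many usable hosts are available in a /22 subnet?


Given: subnet mask /22
Host bits = 32 - 22 = 10
Total addresses = 2^10 = 1024
Usable hosts = 1024 - 2 (network + broadcast) = 1022

1022


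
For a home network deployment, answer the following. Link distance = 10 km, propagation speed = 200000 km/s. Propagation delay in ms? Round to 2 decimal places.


Given: distance = 10 km, speed = 200000 km/s
Delay = distance / speed = 10 / 200000 seconds
Delay in ms = 10 * 1000 / 200000
Delay = 0.0500 ms
Rounded to 2 dp = 0.05 ms

0.05


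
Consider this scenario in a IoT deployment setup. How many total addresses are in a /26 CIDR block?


Given: CIDR prefix /26
Host bits = 32 - 26 = 6
Total addresses = 2^6 = 64

64


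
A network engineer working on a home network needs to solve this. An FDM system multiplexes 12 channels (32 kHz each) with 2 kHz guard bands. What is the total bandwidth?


Given: 12 channels, 32 kHz each, guard = 2 kHz
Channel bandwidth = 12 * 32 = 384 kHz
Guard bands = 11 gaps * 2 kHz = 22 kHz
Total = 384 + 22 = 406 kHz

406


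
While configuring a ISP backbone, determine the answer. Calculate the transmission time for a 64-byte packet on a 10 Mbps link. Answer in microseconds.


Given: packet = 64 bytes, bandwidth = 10 Mbps
Packet in bits = 64 * 8 = 512 bits
Bandwidth = 10 * 10^6 = 10000000 bps
Time = 512 / 10000000 seconds
Time in us = 512 * 10^6 / 10000000 = 51.2

51.2


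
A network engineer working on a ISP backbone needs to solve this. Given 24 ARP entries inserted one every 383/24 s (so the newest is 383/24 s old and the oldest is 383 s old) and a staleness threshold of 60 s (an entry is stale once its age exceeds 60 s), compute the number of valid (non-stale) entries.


Ages are k * 383/24 s for k = 1..24 (spacing = 15.9583 s).
Entry k is valid iff k * 383/24 <= 60 iff k <= 24 * 60 / 383 = 3.7598
n_valid = floor(3.7598) = 3
(n_stale = 24 - 3 = 21)

3


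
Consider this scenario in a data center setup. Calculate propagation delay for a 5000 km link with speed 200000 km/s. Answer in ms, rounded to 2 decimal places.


Given: distance = 5000 km, speed = 200000 km/s
Delay = distance / speed = 5000 / 200000 seconds
Delay in ms = 5000 * 1000 / 200000
Delay = 25.0000 ms
Rounded to 2 dp = 25.00 ms

25.00


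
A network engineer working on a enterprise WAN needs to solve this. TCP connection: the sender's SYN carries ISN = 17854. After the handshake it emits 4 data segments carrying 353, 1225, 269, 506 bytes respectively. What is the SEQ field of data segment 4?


The SYN occupies sequence number ISN = 17854, so the first data byte is ISN + 1 = 17855.
SEQ of data segment i = (ISN + 1) + sum of payload sizes of segments 1..i-1.
Segment 1: SEQ = 17855, payload = 353 bytes
Segment 2: SEQ = 18208, payload = 1225 bytes
Segment 3: SEQ = 19433, payload = 269 bytes
Segment 4: SEQ = 19702, payload = 506 bytes
SEQ of segment 4 = 17855 + 353 + 1225 + 269 = 19702

19702


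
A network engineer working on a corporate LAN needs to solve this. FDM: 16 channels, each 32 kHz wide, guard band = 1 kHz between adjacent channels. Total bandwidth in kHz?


Given: 16 channels, 32 kHz each, guard = 1 kHz
Channel bandwidth = 16 * 32 = 512 kHz
Guard bands = 15 gaps * 1 kHz = 15 kHz
Total = 512 + 15 = 527 kHz

527


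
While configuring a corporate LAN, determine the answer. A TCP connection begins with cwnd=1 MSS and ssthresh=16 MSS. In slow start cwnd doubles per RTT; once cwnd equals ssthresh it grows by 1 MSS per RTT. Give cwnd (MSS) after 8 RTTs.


RTT 0: cwnd = 1 MSS (initial)
RTT 1: cwnd = 2 MSS (slow start, doubled)
RTT 2: cwnd = 4 MSS (slow start, doubled)
RTT 3: cwnd = 8 MSS (slow start, doubled)
RTT 4: cwnd = 16 MSS (slow start, doubled)
RTT 5: cwnd = 17 MSS (congestion avoidance, +1)
RTT 6: cwnd = 18 MSS (congestion avoidance, +1)
RTT 7: cwnd = 19 MSS (congestion avoidance, +1)
RTT 8: cwnd = 20 MSS (congestion avoidance, +1)

20


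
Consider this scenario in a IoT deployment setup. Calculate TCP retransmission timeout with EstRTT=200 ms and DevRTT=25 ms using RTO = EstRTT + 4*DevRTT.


Given: EstRTT = 200 ms, DevRTT = 25 ms
Timeout = EstRTT + 4 * DevRTT
4 * DevRTT = 4 * 25 = 100
Timeout = 200 + 100 = 300 ms

300


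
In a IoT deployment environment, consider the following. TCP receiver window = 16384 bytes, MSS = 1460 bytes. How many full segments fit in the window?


Given: RWND = 16384 bytes, MSS = 1460 bytes
Full segments = floor(RWND / MSS)
Full segments = floor(16384 / 1460)
Full segments = floor(11.2219) = 11

11


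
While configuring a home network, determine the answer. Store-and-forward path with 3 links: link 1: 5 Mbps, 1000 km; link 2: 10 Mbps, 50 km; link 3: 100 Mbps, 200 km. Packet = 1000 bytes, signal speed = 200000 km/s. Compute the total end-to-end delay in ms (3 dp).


Packet = 1000 bytes = 8000 bits. Store-and-forward: sum (t_trans + t_prop) per link.
Link 1: t_trans = 8000/(5*10^6) s = 1.6000 ms; t_prop = 1000/200000 s = 5.0000 ms; subtotal = 6.6000 ms
Link 2: t_trans = 8000/(10*10^6) s = 0.8000 ms; t_prop = 50/200000 s = 0.2500 ms; subtotal = 1.0500 ms
Link 3: t_trans = 8000/(100*10^6) s = 0.0800 ms; t_prop = 200/200000 s = 1.0000 ms; subtotal = 1.0800 ms
End-to-end = 6.6000 + 1.0500 + 1.0800 = 8.7300 ms -> 8.730 ms (3 dp)

8.730


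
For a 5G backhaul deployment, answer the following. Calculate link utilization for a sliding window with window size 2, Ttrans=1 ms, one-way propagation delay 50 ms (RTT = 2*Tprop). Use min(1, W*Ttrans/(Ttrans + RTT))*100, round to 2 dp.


Given: W = 2, Ttrans = 1 ms, RTT = 100 ms (= 2 * Tprop, Tprop = 50 ms)
Cycle time = Ttrans + RTT = 1 + 100 = 101 ms (first packet sent until its ACK returns)
W * Ttrans = 2 * 1 = 2 ms of sending per cycle
W * Ttrans / (Ttrans + RTT) = 2 / 101 = 0.019802
U = min(1, 0.019802) = 0.019802
U% = 1.98%

1.98


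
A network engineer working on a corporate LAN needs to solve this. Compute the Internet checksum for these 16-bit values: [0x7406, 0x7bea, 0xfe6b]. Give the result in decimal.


Given words: [0x7406, 0x7bea, 0xfe6b]
Step 1: Sum all words
Raw sum = 29702 + 31722 + 65131 = 126555
Step 2: Fold carry: (61019 + 1) = 61020
One's complement = ~61020 & 0xFFFF = 4515

4515


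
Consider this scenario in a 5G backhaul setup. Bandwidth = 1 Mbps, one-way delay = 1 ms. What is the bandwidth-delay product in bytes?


Given: bandwidth = 1 Mbps, delay = 1 ms
BDP in bits = 1 * 10^6 * 1 / 1000
BDP in bits = 1000
BDP in bytes = 1000 / 8 = 125

125


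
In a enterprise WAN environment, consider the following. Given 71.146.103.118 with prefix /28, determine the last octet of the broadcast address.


Given: IP = 71.146.103.118, prefix = /28
Host bits = 32 - 28 = 4
Network last octet = 118 AND mask = 112
Host part size = 2^4 - 1 = 15
Broadcast last octet = 112 OR 15 = 127

127


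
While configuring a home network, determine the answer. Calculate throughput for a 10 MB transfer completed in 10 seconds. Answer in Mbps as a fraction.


Given: file = 10 MB, time = 10 s
File in Mb = 10 * 8 = 80 Mb
Throughput = 80 / 10 Mbps
Throughput = 8 Mbps

8


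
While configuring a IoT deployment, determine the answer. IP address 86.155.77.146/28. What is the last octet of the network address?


Given: IP = 86.155.77.146, prefix = /28
Subnet mask = 255.255.255.240
Last octet of IP: 146
Last octet of mask: 240
Network last octet = 146 AND 240 = 144

144


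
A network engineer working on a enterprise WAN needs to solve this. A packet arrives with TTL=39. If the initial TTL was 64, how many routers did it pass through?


Given: initial TTL = 64, received TTL = 39
Hops = initial TTL - received TTL
Hops = 64 - 39 = 25

25


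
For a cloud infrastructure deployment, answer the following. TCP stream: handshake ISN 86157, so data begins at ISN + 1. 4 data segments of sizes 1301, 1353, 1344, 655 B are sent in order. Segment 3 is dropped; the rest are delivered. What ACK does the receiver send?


SYN uses sequence number 86157; first data byte = ISN + 1 = 86158.
Segment 1: SEQ = 86158, len = 1301 B, covers [86158, 87458]
Segment 2: SEQ = 87459, len = 1353 B, covers [87459, 88811]
Segment 3: SEQ = 88812, len = 1344 B, covers [88812, 90155] [LOST]
Segment 4: SEQ = 90156, len = 655 B, covers [90156, 90810]
In-order data received: bytes [86158, 88811] (segments 1..2).
Segment 3 missing -> gap begins at byte 88812; later segments buffered out of order.
Cumulative ACK = next expected in-order byte = 86158 + 1301 + 1353 = 88812

88812


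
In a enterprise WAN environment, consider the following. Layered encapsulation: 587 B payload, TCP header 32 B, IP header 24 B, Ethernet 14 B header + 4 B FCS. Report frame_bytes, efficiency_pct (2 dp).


TCP segment = 587 + 32 = 619 B
IP packet = 619 + 24 = 643 B
Ethernet frame = 643 + 14 + 4 = 661 B
Efficiency = app / frame = 587 / 661 = 0.888048 = 88.8048% -> 88.80% (2 dp)

661, 88.80


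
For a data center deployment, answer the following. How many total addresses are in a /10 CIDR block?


Given: CIDR prefix /10
Host bits = 32 - 10 = 22
Total addresses = 2^22 = 4194304

4194304


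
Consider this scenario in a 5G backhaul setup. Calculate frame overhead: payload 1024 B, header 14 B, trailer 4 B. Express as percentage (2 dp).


Given: payload = 1024 B, header = 14 B, trailer = 4 B
Overhead bytes = header + trailer = 14 + 4 = 18
Total frame = payload + overhead = 1024 + 18 = 1042
Overhead % = 18 / 1042 * 100 = 1.7274% -> 1.73% (2 dp)

1.73


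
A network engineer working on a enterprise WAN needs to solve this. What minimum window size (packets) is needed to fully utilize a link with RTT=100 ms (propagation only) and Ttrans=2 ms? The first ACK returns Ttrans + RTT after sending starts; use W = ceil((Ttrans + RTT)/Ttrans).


Given: Ttrans = 2 ms, RTT = 100 ms (= 2 * Tprop, Tprop = 50 ms)
Time until first ACK returns = Ttrans + RTT = 2 + 100 = 102 ms
Need W * Ttrans >= Ttrans + RTT  ->  W >= (Ttrans + RTT) / Ttrans
(Ttrans + RTT) / Ttrans = 102 / 2 = 51
W_min = ceil(51) = 51

51


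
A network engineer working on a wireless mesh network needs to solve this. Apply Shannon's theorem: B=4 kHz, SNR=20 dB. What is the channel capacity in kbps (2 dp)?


Given: B = 4 kHz, SNR = 20 dB
SNR linear = 10^(20/10) = 100
1 + SNR = 101
log2(101) = 6.6582114828
C = 4 * 1000 * 6.6582114828 = 26632.8459 bps
C = 26.632846 kbps -> 26.63 kbps (2 dp)

26.63
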